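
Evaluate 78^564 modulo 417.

78^1 ≡ 78 (mod 417)
78^2 ≡ 78^2 = 6084 ≡ 246 (mod 417)
78^4 ≡ 246^2 = 60516 ≡ 51 (mod 417)
78^8 ≡ 51^2 = 2601 ≡ 99 (mod 417)
78^16 ≡ 99^2 = 9801 ≡ 210 (mod 417)
78^32 ≡ 210^2 = 44100 ≡ 315 (mod 417)
78^64 ≡ 315^2 = 99225 ≡ 396 (mod 417)
78^128 ≡ 396^2 = 156816 ≡ 24 (mod 417)
78^256 ≡ 24^2 = 576 ≡ 159 (mod 417)
78^512 ≡ 159^2 = 25281 ≡ 261 (mod 417)
78^564 = 78^512 × 78^32 × 78^16 × 78^4 ≡ 261 × 315 × 210 × 51 (mod 417).
Accumulate the product:
261 × 315 = 82215 ≡ 66
66 × 210 = 13860 ≡ 99
99 × 51 = 5049 ≡ 45

45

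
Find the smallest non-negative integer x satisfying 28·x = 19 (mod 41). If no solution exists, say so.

8

gcd(28, 41) = 1, so a unique solution mod 41 exists.
28⁻¹ ≡ 22 (mod 41).
x ≡ 22·19 ≡ 8 (mod 41).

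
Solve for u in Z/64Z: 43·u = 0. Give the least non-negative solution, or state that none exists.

gcd(43, 64) = 1, so a unique solution mod 64 exists.
43⁻¹ ≡ 3 (mod 64).
u ≡ 3·0 ≡ 0 (mod 64).

0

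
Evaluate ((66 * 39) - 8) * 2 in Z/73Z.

22

66 * 39 = 2574 ≡ 19 (mod 73)
19 - 8 = 11
11 * 2 = 22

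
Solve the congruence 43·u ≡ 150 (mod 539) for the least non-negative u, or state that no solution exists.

367

gcd(43, 539) = 1, so a unique solution mod 539 exists.
43⁻¹ ≡ 351 (mod 539).
u ≡ 351·150 ≡ 367 (mod 539).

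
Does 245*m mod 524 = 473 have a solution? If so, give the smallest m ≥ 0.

265

gcd(245, 524) = 1, so a unique solution mod 524 exists.
245⁻¹ ≡ 77 (mod 524).
m ≡ 77*473 ≡ 265 (mod 524).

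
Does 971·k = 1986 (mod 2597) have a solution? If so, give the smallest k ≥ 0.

gcd(971, 2597) = 1, so a unique solution mod 2597 exists.
971⁻¹ ≡ 2145 (mod 2597).
k ≡ 2145·1986 ≡ 890 (mod 2597).

890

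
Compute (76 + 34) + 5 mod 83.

32

76 + 34 = 110 ≡ 27 (mod 83)
27 + 5 = 32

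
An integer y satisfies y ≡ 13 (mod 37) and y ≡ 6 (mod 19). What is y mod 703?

272

37⁻¹ mod 19: 37·18 ≡ 1 (mod 19), so 37⁻¹ ≡ 18.
y = 13 + 37·((6 − 13)·18 mod 19) = 13 + 37·7 = 272.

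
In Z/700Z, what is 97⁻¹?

433

By the extended Euclidean algorithm:
700 = 7·97 + 21
97 = 4·21 + 13
21 = 1·13 + 8
13 = 1·8 + 5
8 = 1·5 + 3
5 = 1·3 + 2
3 = 1·2 + 1
2 = 2·1 + 0
gcd(97, 700) = 1, so the inverse exists.
Back-substitute for 1:
1 = 1·3 − 1·2
  = −1·5 + 2·3
  = 2·8 − 3·5
  = −3·13 + 5·8
  = 5·21 − 8·13
  = −8·97 + 37·21
  = 37·700 − 267·97
So 97⁻¹ ≡ −267 ≡ 433 (mod 700).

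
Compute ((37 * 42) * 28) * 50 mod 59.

34

37 * 42 = 1554 ≡ 20 (mod 59)
20 * 28 = 560 ≡ 29 (mod 59)
29 * 50 = 1450 ≡ 34 (mod 59)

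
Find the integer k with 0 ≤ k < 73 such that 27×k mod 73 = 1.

73 = 2*27 + 19
27 = 1*19 + 8
19 = 2*8 + 3
8 = 2*3 + 2
3 = 1*2 + 1
2 = 2*1 + 0
gcd(27, 73) = 1, so the inverse exists.
Back-substitute for 1:
1 = 1*3 − 1*2
  = −1*8 + 3*3
  = 3*19 − 7*8
  = −7*27 + 10*19
  = 10*73 − 27*27
So 27⁻¹ ≡ −27 ≡ 46 (mod 73).

46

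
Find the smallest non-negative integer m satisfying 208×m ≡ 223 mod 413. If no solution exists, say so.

11

gcd(208, 413) = 1, so a unique solution mod 413 exists.
208⁻¹ ≡ 276 (mod 413).
m ≡ 276×223 ≡ 11 (mod 413).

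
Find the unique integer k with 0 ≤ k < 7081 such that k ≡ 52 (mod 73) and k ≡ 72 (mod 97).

5892

73⁻¹ mod 97: 73×4 ≡ 1 (mod 97), so 73⁻¹ ≡ 4.
k = 52 + 73×((72 − 52)×4 mod 97) = 52 + 73×80 = 5892.
Check: 5892 mod 73 = 52, 5892 mod 97 = 72. ✓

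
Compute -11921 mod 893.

581

-11921 = -14·893 + 581, so -11921 ≡ 581 (mod 893).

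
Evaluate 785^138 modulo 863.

572

Using repeated squaring:
785^1 ≡ 785 (mod 863)
785^2 ≡ 785^2 = 616225 ≡ 43 (mod 863)
785^4 ≡ 43^2 = 1849 ≡ 123 (mod 863)
785^8 ≡ 123^2 = 15129 ≡ 458 (mod 863)
785^16 ≡ 458^2 = 209764 ≡ 55 (mod 863)
785^32 ≡ 55^2 = 3025 ≡ 436 (mod 863)
785^64 ≡ 436^2 = 190096 ≡ 236 (mod 863)
785^128 ≡ 236^2 = 55696 ≡ 464 (mod 863)
785^138 = 785^128 * 785^8 * 785^2 ≡ 464 * 458 * 43 (mod 863).
Accumulate the product:
464 * 458 = 212512 ≡ 214
214 * 43 = 9202 ≡ 572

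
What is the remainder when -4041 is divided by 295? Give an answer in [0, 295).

-4041 = -14·295 + 89, so -4041 ≡ 89 (mod 295).

89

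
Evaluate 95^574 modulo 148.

574 in binary is 1000111110, i.e. 574 = 512 + 32 + 16 + 8 + 4 + 2.
95^1 ≡ 95 (mod 148)
95^2 ≡ 95^2 = 9025 ≡ 145 (mod 148)
95^4 ≡ 145^2 = 21025 ≡ 9 (mod 148)
95^8 ≡ 9^2 = 81 (mod 148)
95^16 ≡ 81^2 = 6561 ≡ 49 (mod 148)
95^32 ≡ 49^2 = 2401 ≡ 33 (mod 148)
95^64 ≡ 33^2 = 1089 ≡ 53 (mod 148)
95^128 ≡ 53^2 = 2809 ≡ 145 (mod 148)
95^256 ≡ 145^2 = 21025 ≡ 9 (mod 148)
95^512 ≡ 9^2 = 81 (mod 148)
95^574 = 95^512 * 95^32 * 95^16 * 95^8 * 95^4 * 95^2 ≡ 81 * 33 * 49 * 81 * 9 * 145 (mod 148).
Accumulate the product:
81 * 33 = 2673 ≡ 9
9 * 49 = 441 ≡ 145
145 * 81 = 11745 ≡ 53
53 * 9 = 477 ≡ 33
33 * 145 = 4785 ≡ 49

49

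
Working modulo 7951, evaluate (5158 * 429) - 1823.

581

5158 * 429 = 2212782 ≡ 2404 (mod 7951)
2404 - 1823 = 581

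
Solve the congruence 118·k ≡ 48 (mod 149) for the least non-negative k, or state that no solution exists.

gcd(118, 149) = 1, so a unique solution mod 149 exists.
118⁻¹ ≡ 24 (mod 149).
k ≡ 24·48 ≡ 109 (mod 149).

109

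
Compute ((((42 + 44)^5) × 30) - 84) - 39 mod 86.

42 + 44 = 86 ≡ 0 (mod 86)
(0)^5 ≡ 0 (mod 86)
0 × 30 = 0
0 - 84 = -84 ≡ 2 (mod 86)
2 - 39 = -37 ≡ 49 (mod 86)

49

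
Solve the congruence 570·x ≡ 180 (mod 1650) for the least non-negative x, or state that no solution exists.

gcd(570, 1650) = 30, and 30 | 180, so solutions exist.
Divide through by 30: 19·x ≡ 6 mod 55.
19⁻¹ ≡ 29 (mod 55).
x ≡ 29·6 ≡ 9 (mod 55).
The smallest non-negative solution is x = 9.

9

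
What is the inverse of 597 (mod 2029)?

1526

Apply the Euclidean algorithm and back-substitute:
2029 = 3·597 + 238
597 = 2·238 + 121
238 = 1·121 + 117
121 = 1·117 + 4
117 = 29·4 + 1
4 = 4·1 + 0
gcd(597, 2029) = 1, so the inverse exists.
Back-substitute for 1:
1 = 1·117 − 29·4
  = −29·121 + 30·117
  = 30·238 − 59·121
  = −59·597 + 148·238
  = 148·2029 − 503·597
So 597⁻¹ ≡ −503 ≡ 1526 (mod 2029).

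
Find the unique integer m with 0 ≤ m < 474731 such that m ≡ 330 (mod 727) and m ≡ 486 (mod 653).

727⁻¹ mod 653: 727*503 ≡ 1 (mod 653), so 727⁻¹ ≡ 503.
m = 330 + 727*((486 − 330)*503 mod 653) = 330 + 727*108 = 78846.

78846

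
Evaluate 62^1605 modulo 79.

Compute successive squares:
62^1 ≡ 62 (mod 79)
62^2 ≡ 62^2 = 3844 ≡ 52 (mod 79)
62^4 ≡ 52^2 = 2704 ≡ 18 (mod 79)
62^8 ≡ 18^2 = 324 ≡ 8 (mod 79)
62^16 ≡ 8^2 = 64 (mod 79)
62^32 ≡ 64^2 = 4096 ≡ 67 (mod 79)
62^64 ≡ 67^2 = 4489 ≡ 65 (mod 79)
62^128 ≡ 65^2 = 4225 ≡ 38 (mod 79)
62^256 ≡ 38^2 = 1444 ≡ 22 (mod 79)
62^512 ≡ 22^2 = 484 ≡ 10 (mod 79)
62^1024 ≡ 10^2 = 100 ≡ 21 (mod 79)
62^1605 = 62^1024 · 62^512 · 62^64 · 62^4 · 62^1 ≡ 21 · 10 · 65 · 18 · 62 (mod 79).
Accumulate the product:
21 · 10 = 210 ≡ 52
52 · 65 = 3380 ≡ 62
62 · 18 = 1116 ≡ 10
10 · 62 = 620 ≡ 67

67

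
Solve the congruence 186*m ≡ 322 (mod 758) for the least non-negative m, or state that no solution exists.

gcd(186, 758) = 2, and 2 | 322, so solutions exist.
Divide through by 2: 93*m mod 379 = 161.
93⁻¹ ≡ 216 (mod 379).
m ≡ 216*161 ≡ 287 (mod 379).
The smallest non-negative solution is m = 287.

287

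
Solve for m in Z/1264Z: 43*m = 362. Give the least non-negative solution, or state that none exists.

126

gcd(43, 1264) = 1, so a unique solution mod 1264 exists.
43⁻¹ ≡ 147 (mod 1264).
m ≡ 147*362 ≡ 126 (mod 1264).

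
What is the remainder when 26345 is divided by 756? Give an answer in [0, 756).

641

26345 = 34·756 + 641, so 26345 ≡ 641 (mod 756).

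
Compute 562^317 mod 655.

By square-and-multiply:
317 in binary is 100111101, i.e. 317 = 256 + 32 + 16 + 8 + 4 + 1.
562^1 ≡ 562 (mod 655)
562^2 ≡ 562^2 = 315844 ≡ 134 (mod 655)
562^4 ≡ 134^2 = 17956 ≡ 271 (mod 655)
562^8 ≡ 271^2 = 73441 ≡ 81 (mod 655)
562^16 ≡ 81^2 = 6561 ≡ 11 (mod 655)
562^32 ≡ 11^2 = 121 (mod 655)
562^64 ≡ 121^2 = 14641 ≡ 231 (mod 655)
562^128 ≡ 231^2 = 53361 ≡ 306 (mod 655)
562^256 ≡ 306^2 = 93636 ≡ 626 (mod 655)
562^317 = 562^256 * 562^32 * 562^16 * 562^8 * 562^4 * 562^1 ≡ 626 * 121 * 11 * 81 * 271 * 562 (mod 655).
Accumulate the product:
626 * 121 = 75746 ≡ 421
421 * 11 = 4631 ≡ 46
46 * 81 = 3726 ≡ 451
451 * 271 = 122221 ≡ 391
391 * 562 = 219742 ≡ 317

317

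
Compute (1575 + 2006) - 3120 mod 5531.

461

1575 + 2006 = 3581
3581 - 3120 = 461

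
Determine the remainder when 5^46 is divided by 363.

46 in binary is 101110, i.e. 46 = 32 + 8 + 4 + 2.
5^1 ≡ 5 (mod 363)
5^2 ≡ 5^2 = 25 (mod 363)
5^4 ≡ 25^2 = 625 ≡ 262 (mod 363)
5^8 ≡ 262^2 = 68644 ≡ 37 (mod 363)
5^16 ≡ 37^2 = 1369 ≡ 280 (mod 363)
5^32 ≡ 280^2 = 78400 ≡ 355 (mod 363)
5^46 = 5^32 × 5^8 × 5^4 × 5^2 ≡ 355 × 37 × 262 × 25 (mod 363).
Accumulate the product:
355 × 37 = 13135 ≡ 67
67 × 262 = 17554 ≡ 130
130 × 25 = 3250 ≡ 346

346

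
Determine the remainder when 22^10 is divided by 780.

Using repeated squaring:
10 in binary is 1010, i.e. 10 = 8 + 2.
22^1 ≡ 22 (mod 780)
22^2 ≡ 22^2 = 484 (mod 780)
22^4 ≡ 484^2 = 234256 ≡ 256 (mod 780)
22^8 ≡ 256^2 = 65536 ≡ 16 (mod 780)
22^10 = 22^8 · 22^2 ≡ 16 · 484 (mod 780).
16 · 484 = 7744 ≡ 724 (mod 780).

724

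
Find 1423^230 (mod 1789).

230 in binary is 11100110, i.e. 230 = 128 + 64 + 32 + 4 + 2.
1423^1 ≡ 1423 (mod 1789)
1423^2 ≡ 1423^2 = 2024929 ≡ 1570 (mod 1789)
1423^4 ≡ 1570^2 = 2464900 ≡ 1447 (mod 1789)
1423^8 ≡ 1447^2 = 2093809 ≡ 679 (mod 1789)
1423^16 ≡ 679^2 = 461041 ≡ 1268 (mod 1789)
1423^32 ≡ 1268^2 = 1607824 ≡ 1302 (mod 1789)
1423^64 ≡ 1302^2 = 1695204 ≡ 1021 (mod 1789)
1423^128 ≡ 1021^2 = 1042441 ≡ 1243 (mod 1789)
1423^230 = 1423^128 * 1423^64 * 1423^32 * 1423^4 * 1423^2 ≡ 1243 * 1021 * 1302 * 1447 * 1570 (mod 1789).
Accumulate the product:
1243 * 1021 = 1269103 ≡ 702
702 * 1302 = 914004 ≡ 1614
1614 * 1447 = 2335458 ≡ 813
813 * 1570 = 1276410 ≡ 853

853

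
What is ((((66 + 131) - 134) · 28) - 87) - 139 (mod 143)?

108

66 + 131 = 197 ≡ 54 (mod 143)
54 - 134 = -80 ≡ 63 (mod 143)
63 · 28 = 1764 ≡ 48 (mod 143)
48 - 87 = -39 ≡ 104 (mod 143)
104 - 139 = -35 ≡ 108 (mod 143)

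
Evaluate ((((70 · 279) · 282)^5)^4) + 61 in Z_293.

55

70 · 279 = 19530 ≡ 192 (mod 293)
192 · 282 = 54144 ≡ 232 (mod 293)
(232)^5 ≡ 225 (mod 293)
(225)^4 ≡ 287 (mod 293)
287 + 61 = 348 ≡ 55 (mod 293)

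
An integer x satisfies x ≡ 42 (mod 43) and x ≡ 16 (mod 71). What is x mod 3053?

300

43⁻¹ mod 71: 43*38 ≡ 1 (mod 71), so 43⁻¹ ≡ 38.
x = 42 + 43*((16 − 42)*38 mod 71) = 42 + 43*6 = 300.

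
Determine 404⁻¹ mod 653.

653 = 1·404 + 249
404 = 1·249 + 155
249 = 1·155 + 94
155 = 1·94 + 61
94 = 1·61 + 33
61 = 1·33 + 28
33 = 1·28 + 5
28 = 5·5 + 3
5 = 1·3 + 2
3 = 1·2 + 1
2 = 2·1 + 0
gcd(404, 653) = 1, so the inverse exists.
Back-substitute for 1:
1 = 1·3 − 1·2
  = −1·5 + 2·3
  = 2·28 − 11·5
  = −11·33 + 13·28
  = 13·61 − 24·33
  = −24·94 + 37·61
  = 37·155 − 61·94
  = −61·249 + 98·155
  = 98·404 − 159·249
  = −159·653 + 257·404
So 404⁻¹ ≡ 257 (mod 653).

257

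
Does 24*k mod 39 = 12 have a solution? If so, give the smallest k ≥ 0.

gcd(24, 39) = 3, and 3 | 12, so solutions exist.
Divide through by 3: 8*k = 4 (mod 13).
8⁻¹ ≡ 5 (mod 13).
k ≡ 5*4 ≡ 7 (mod 13).
The smallest non-negative solution is k = 7.

7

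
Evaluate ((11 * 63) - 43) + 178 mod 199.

11 * 63 = 693 ≡ 96 (mod 199)
96 - 43 = 53
53 + 178 = 231 ≡ 32 (mod 199)

32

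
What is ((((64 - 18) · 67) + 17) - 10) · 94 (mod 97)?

64 - 18 = 46
46 · 67 = 3082 ≡ 75 (mod 97)
75 + 17 = 92
92 - 10 = 82
82 · 94 = 7708 ≡ 45 (mod 97)

45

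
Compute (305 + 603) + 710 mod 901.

305 + 603 = 908 ≡ 7 (mod 901)
7 + 710 = 717

717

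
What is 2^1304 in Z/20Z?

16

1304 in binary is 10100011000, i.e. 1304 = 1024 + 256 + 16 + 8.
2^1 ≡ 2 (mod 20)
2^2 ≡ 2^2 = 4 (mod 20)
2^4 ≡ 4^2 = 16 (mod 20)
2^8 ≡ 16^2 = 256 ≡ 16 (mod 20)
2^16 ≡ 16^2 = 256 ≡ 16 (mod 20)
2^32 ≡ 16^2 = 256 ≡ 16 (mod 20)
2^64 ≡ 16^2 = 256 ≡ 16 (mod 20)
2^128 ≡ 16^2 = 256 ≡ 16 (mod 20)
2^256 ≡ 16^2 = 256 ≡ 16 (mod 20)
2^512 ≡ 16^2 = 256 ≡ 16 (mod 20)
2^1024 ≡ 16^2 = 256 ≡ 16 (mod 20)
2^1304 = 2^1024 · 2^256 · 2^16 · 2^8 ≡ 16 · 16 · 16 · 16 (mod 20).
Accumulate the product:
16 · 16 = 256 ≡ 16
16 · 16 = 256 ≡ 16
16 · 16 = 256 ≡ 16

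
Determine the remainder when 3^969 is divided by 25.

8

969 in binary is 1111001001, i.e. 969 = 512 + 256 + 128 + 64 + 8 + 1.
3^1 ≡ 3 (mod 25)
3^2 ≡ 3^2 = 9 (mod 25)
3^4 ≡ 9^2 = 81 ≡ 6 (mod 25)
3^8 ≡ 6^2 = 36 ≡ 11 (mod 25)
3^16 ≡ 11^2 = 121 ≡ 21 (mod 25)
3^32 ≡ 21^2 = 441 ≡ 16 (mod 25)
3^64 ≡ 16^2 = 256 ≡ 6 (mod 25)
3^128 ≡ 6^2 = 36 ≡ 11 (mod 25)
3^256 ≡ 11^2 = 121 ≡ 21 (mod 25)
3^512 ≡ 21^2 = 441 ≡ 16 (mod 25)
3^969 = 3^512 * 3^256 * 3^128 * 3^64 * 3^8 * 3^1 ≡ 16 * 21 * 11 * 6 * 11 * 3 (mod 25).
Accumulate the product:
16 * 21 = 336 ≡ 11
11 * 11 = 121 ≡ 21
21 * 6 = 126 ≡ 1
1 * 11 = 11
11 * 3 = 33 ≡ 8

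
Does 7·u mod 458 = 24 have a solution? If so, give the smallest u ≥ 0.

gcd(7, 458) = 1, so a unique solution mod 458 exists.
7⁻¹ ≡ 131 (mod 458).
u ≡ 131·24 ≡ 396 (mod 458).

396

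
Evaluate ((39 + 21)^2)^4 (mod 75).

0

39 + 21 = 60
(60)^2 ≡ 0 (mod 75)
(0)^4 ≡ 0 (mod 75)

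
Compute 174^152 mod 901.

69

Using repeated squaring:
152 in binary is 10011000, i.e. 152 = 128 + 16 + 8.
174^1 ≡ 174 (mod 901)
174^2 ≡ 174^2 = 30276 ≡ 543 (mod 901)
174^4 ≡ 543^2 = 294849 ≡ 222 (mod 901)
174^8 ≡ 222^2 = 49284 ≡ 630 (mod 901)
174^16 ≡ 630^2 = 396900 ≡ 460 (mod 901)
174^32 ≡ 460^2 = 211600 ≡ 766 (mod 901)
174^64 ≡ 766^2 = 586756 ≡ 205 (mod 901)
174^128 ≡ 205^2 = 42025 ≡ 579 (mod 901)
174^152 = 174^128 · 174^16 · 174^8 ≡ 579 · 460 · 630 (mod 901).
Accumulate the product:
579 · 460 = 266340 ≡ 545
545 · 630 = 343350 ≡ 69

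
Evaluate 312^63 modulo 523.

81

63 in binary is 111111, i.e. 63 = 32 + 16 + 8 + 4 + 2 + 1.
312^1 ≡ 312 (mod 523)
312^2 ≡ 312^2 = 97344 ≡ 66 (mod 523)
312^4 ≡ 66^2 = 4356 ≡ 172 (mod 523)
312^8 ≡ 172^2 = 29584 ≡ 296 (mod 523)
312^16 ≡ 296^2 = 87616 ≡ 275 (mod 523)
312^32 ≡ 275^2 = 75625 ≡ 313 (mod 523)
312^63 = 312^32 × 312^16 × 312^8 × 312^4 × 312^2 × 312^1 ≡ 313 × 275 × 296 × 172 × 66 × 312 (mod 523).
Accumulate the product:
313 × 275 = 86075 ≡ 303
303 × 296 = 89688 ≡ 255
255 × 172 = 43860 ≡ 451
451 × 66 = 29766 ≡ 478
478 × 312 = 149136 ≡ 81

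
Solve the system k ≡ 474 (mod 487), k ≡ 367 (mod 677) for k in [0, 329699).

487⁻¹ mod 677: 487·367 ≡ 1 (mod 677), so 487⁻¹ ≡ 367.
k = 474 + 487·((367 − 474)·367 mod 677) = 474 + 487·674 = 328712.
Check: 328712 mod 487 = 474, 328712 mod 677 = 367. ✓

328712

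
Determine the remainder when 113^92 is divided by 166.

49

92 in binary is 1011100, i.e. 92 = 64 + 16 + 8 + 4.
113^1 ≡ 113 (mod 166)
113^2 ≡ 113^2 = 12769 ≡ 153 (mod 166)
113^4 ≡ 153^2 = 23409 ≡ 3 (mod 166)
113^8 ≡ 3^2 = 9 (mod 166)
113^16 ≡ 9^2 = 81 (mod 166)
113^32 ≡ 81^2 = 6561 ≡ 87 (mod 166)
113^64 ≡ 87^2 = 7569 ≡ 99 (mod 166)
113^92 = 113^64 * 113^16 * 113^8 * 113^4 ≡ 99 * 81 * 9 * 3 (mod 166).
Accumulate the product:
99 * 81 = 8019 ≡ 51
51 * 9 = 459 ≡ 127
127 * 3 = 381 ≡ 49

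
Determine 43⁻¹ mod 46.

15

Run the extended Euclidean algorithm:
46 = 1*43 + 3
43 = 14*3 + 1
3 = 3*1 + 0
gcd(43, 46) = 1, so the inverse exists.
Back-substitute for 1:
1 = 1*43 − 14*3
  = −14*46 + 15*43
So 43⁻¹ ≡ 15 (mod 46).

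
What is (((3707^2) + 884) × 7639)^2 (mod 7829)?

7223

(3707)^2 ≡ 1954 (mod 7829)
1954 + 884 = 2838
2838 × 7639 = 21679482 ≡ 981 (mod 7829)
(981)^2 ≡ 7223 (mod 7829)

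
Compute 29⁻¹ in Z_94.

13

Apply the Euclidean algorithm and back-substitute:
94 = 3×29 + 7
29 = 4×7 + 1
7 = 7×1 + 0
gcd(29, 94) = 1, so the inverse exists.
Back-substitute for 1:
1 = 1×29 − 4×7
  = −4×94 + 13×29
So 29⁻¹ ≡ 13 (mod 94).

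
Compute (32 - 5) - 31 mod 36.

32

32 - 5 = 27
27 - 31 = -4 ≡ 32 (mod 36)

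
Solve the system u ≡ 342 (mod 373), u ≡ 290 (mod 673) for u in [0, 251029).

147677

373⁻¹ mod 673: 373*83 ≡ 1 (mod 673), so 373⁻¹ ≡ 83.
u = 342 + 373*((290 − 342)*83 mod 673) = 342 + 373*395 = 147677.
Check: 147677 mod 373 = 342, 147677 mod 673 = 290. ✓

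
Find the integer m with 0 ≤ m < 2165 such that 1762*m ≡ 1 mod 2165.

Run the extended Euclidean algorithm:
2165 = 1*1762 + 403
1762 = 4*403 + 150
403 = 2*150 + 103
150 = 1*103 + 47
103 = 2*47 + 9
47 = 5*9 + 2
9 = 4*2 + 1
2 = 2*1 + 0
gcd(1762, 2165) = 1, so the inverse exists.
Back-substitute for 1:
1 = 1*9 − 4*2
  = −4*47 + 21*9
  = 21*103 − 46*47
  = −46*150 + 67*103
  = 67*403 − 180*150
  = −180*1762 + 787*403
  = 787*2165 − 967*1762
So 1762⁻¹ ≡ −967 ≡ 1198 (mod 2165).

1198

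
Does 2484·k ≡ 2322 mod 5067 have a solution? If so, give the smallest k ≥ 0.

209

gcd(2484, 5067) = 9, and 9 | 2322, so solutions exist.
Divide through by 9: 276·k ≡ 258 (mod 563).
276⁻¹ ≡ 51 (mod 563).
k ≡ 51·258 ≡ 209 (mod 563).
The smallest non-negative solution is k = 209.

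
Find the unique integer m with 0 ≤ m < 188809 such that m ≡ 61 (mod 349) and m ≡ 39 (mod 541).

349⁻¹ mod 541: 349×510 ≡ 1 (mod 541), so 349⁻¹ ≡ 510.
m = 61 + 349×((39 − 61)×510 mod 541) = 61 + 349×141 = 49270.

49270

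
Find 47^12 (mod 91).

12 in binary is 1100, i.e. 12 = 8 + 4.
47^1 ≡ 47 (mod 91)
47^2 ≡ 47^2 = 2209 ≡ 25 (mod 91)
47^4 ≡ 25^2 = 625 ≡ 79 (mod 91)
47^8 ≡ 79^2 = 6241 ≡ 53 (mod 91)
47^12 = 47^8 · 47^4 ≡ 53 · 79 (mod 91).
53 · 79 = 4187 ≡ 1 (mod 91).

1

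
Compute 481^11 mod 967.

361

11 in binary is 1011, i.e. 11 = 8 + 2 + 1.
481^1 ≡ 481 (mod 967)
481^2 ≡ 481^2 = 231361 ≡ 248 (mod 967)
481^4 ≡ 248^2 = 61504 ≡ 583 (mod 967)
481^8 ≡ 583^2 = 339889 ≡ 472 (mod 967)
481^11 = 481^8 × 481^2 × 481^1 ≡ 472 × 248 × 481 (mod 967).
Accumulate the product:
472 × 248 = 117056 ≡ 49
49 × 481 = 23569 ≡ 361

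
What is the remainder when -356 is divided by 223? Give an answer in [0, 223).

90

-356 = -2×223 + 90, so -356 ≡ 90 (mod 223).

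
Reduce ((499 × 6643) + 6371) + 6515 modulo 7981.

499 × 6643 = 3314857 ≡ 2742 (mod 7981)
2742 + 6371 = 9113 ≡ 1132 (mod 7981)
1132 + 6515 = 7647

7647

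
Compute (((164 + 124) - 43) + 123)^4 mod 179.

155

164 + 124 = 288 ≡ 109 (mod 179)
109 - 43 = 66
66 + 123 = 189 ≡ 10 (mod 179)
(10)^4 ≡ 155 (mod 179)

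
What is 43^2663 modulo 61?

2663 in binary is 101001100111, i.e. 2663 = 2048 + 512 + 64 + 32 + 4 + 2 + 1.
43^1 ≡ 43 (mod 61)
43^2 ≡ 43^2 = 1849 ≡ 19 (mod 61)
43^4 ≡ 19^2 = 361 ≡ 56 (mod 61)
43^8 ≡ 56^2 = 3136 ≡ 25 (mod 61)
43^16 ≡ 25^2 = 625 ≡ 15 (mod 61)
43^32 ≡ 15^2 = 225 ≡ 42 (mod 61)
43^64 ≡ 42^2 = 1764 ≡ 56 (mod 61)
43^128 ≡ 56^2 = 3136 ≡ 25 (mod 61)
43^256 ≡ 25^2 = 625 ≡ 15 (mod 61)
43^512 ≡ 15^2 = 225 ≡ 42 (mod 61)
43^1024 ≡ 42^2 = 1764 ≡ 56 (mod 61)
43^2048 ≡ 56^2 = 3136 ≡ 25 (mod 61)
43^2663 = 43^2048 * 43^512 * 43^64 * 43^32 * 43^4 * 43^2 * 43^1 ≡ 25 * 42 * 56 * 42 * 56 * 19 * 43 (mod 61).
Accumulate the product:
25 * 42 = 1050 ≡ 13
13 * 56 = 728 ≡ 57
57 * 42 = 2394 ≡ 15
15 * 56 = 840 ≡ 47
47 * 19 = 893 ≡ 39
39 * 43 = 1677 ≡ 30

30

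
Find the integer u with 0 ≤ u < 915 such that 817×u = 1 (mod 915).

915 = 1*817 + 98
817 = 8*98 + 33
98 = 2*33 + 32
33 = 1*32 + 1
32 = 32*1 + 0
gcd(817, 915) = 1, so the inverse exists.
Back-substitute for 1:
1 = 1*33 − 1*32
  = −1*98 + 3*33
  = 3*817 − 25*98
  = −25*915 + 28*817
So 817⁻¹ ≡ 28 (mod 915).

28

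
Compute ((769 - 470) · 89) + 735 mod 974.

74

769 - 470 = 299
299 · 89 = 26611 ≡ 313 (mod 974)
313 + 735 = 1048 ≡ 74 (mod 974)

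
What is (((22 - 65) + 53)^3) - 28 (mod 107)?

22 - 65 = -43 ≡ 64 (mod 107)
64 + 53 = 117 ≡ 10 (mod 107)
(10)^3 ≡ 37 (mod 107)
37 - 28 = 9

9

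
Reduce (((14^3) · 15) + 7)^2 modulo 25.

(14)^3 ≡ 19 (mod 25)
19 · 15 = 285 ≡ 10 (mod 25)
10 + 7 = 17
(17)^2 ≡ 14 (mod 25)

14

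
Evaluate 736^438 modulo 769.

49

Using repeated squaring:
438 in binary is 110110110, i.e. 438 = 256 + 128 + 32 + 16 + 4 + 2.
736^1 ≡ 736 (mod 769)
736^2 ≡ 736^2 = 541696 ≡ 320 (mod 769)
736^4 ≡ 320^2 = 102400 ≡ 123 (mod 769)
736^8 ≡ 123^2 = 15129 ≡ 518 (mod 769)
736^16 ≡ 518^2 = 268324 ≡ 712 (mod 769)
736^32 ≡ 712^2 = 506944 ≡ 173 (mod 769)
736^64 ≡ 173^2 = 29929 ≡ 707 (mod 769)
736^128 ≡ 707^2 = 499849 ≡ 768 (mod 769)
736^256 ≡ 768^2 = 589824 ≡ 1 (mod 769)
736^438 = 736^256 · 736^128 · 736^32 · 736^16 · 736^4 · 736^2 ≡ 1 · 768 · 173 · 712 · 123 · 320 (mod 769).
Accumulate the product:
1 · 768 = 768
768 · 173 = 132864 ≡ 596
596 · 712 = 424352 ≡ 633
633 · 123 = 77859 ≡ 190
190 · 320 = 60800 ≡ 49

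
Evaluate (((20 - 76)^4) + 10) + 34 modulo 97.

1

20 - 76 = -56 ≡ 41 (mod 97)
(41)^4 ≡ 54 (mod 97)
54 + 10 = 64
64 + 34 = 98 ≡ 1 (mod 97)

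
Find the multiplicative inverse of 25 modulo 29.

7

By the extended Euclidean algorithm:
29 = 1×25 + 4
25 = 6×4 + 1
4 = 4×1 + 0
gcd(25, 29) = 1, so the inverse exists.
Back-substitute for 1:
1 = 1×25 − 6×4
  = −6×29 + 7×25
So 25⁻¹ ≡ 7 (mod 29).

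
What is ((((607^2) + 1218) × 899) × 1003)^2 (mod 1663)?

85

(607)^2 ≡ 926 (mod 1663)
926 + 1218 = 2144 ≡ 481 (mod 1663)
481 × 899 = 432419 ≡ 39 (mod 1663)
39 × 1003 = 39117 ≡ 868 (mod 1663)
(868)^2 ≡ 85 (mod 1663)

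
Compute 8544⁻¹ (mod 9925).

654

9925 = 1*8544 + 1381
8544 = 6*1381 + 258
1381 = 5*258 + 91
258 = 2*91 + 76
91 = 1*76 + 15
76 = 5*15 + 1
15 = 15*1 + 0
gcd(8544, 9925) = 1, so the inverse exists.
Bézout: 1 = −563*9925 + 654*8544.
So 8544⁻¹ ≡ 654 (mod 9925).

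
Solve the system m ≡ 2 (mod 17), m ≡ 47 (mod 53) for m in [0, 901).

17⁻¹ mod 53: 17·25 ≡ 1 (mod 53), so 17⁻¹ ≡ 25.
m = 2 + 17·((47 − 2)·25 mod 53) = 2 + 17·12 = 206.

206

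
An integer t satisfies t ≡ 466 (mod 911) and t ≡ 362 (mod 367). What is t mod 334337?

15042

911⁻¹ mod 367: 911·141 ≡ 1 (mod 367), so 911⁻¹ ≡ 141.
t = 466 + 911·((362 − 466)·141 mod 367) = 466 + 911·16 = 15042.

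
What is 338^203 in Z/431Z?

392

Using repeated squaring:
203 in binary is 11001011, i.e. 203 = 128 + 64 + 8 + 2 + 1.
338^1 ≡ 338 (mod 431)
338^2 ≡ 338^2 = 114244 ≡ 29 (mod 431)
338^4 ≡ 29^2 = 841 ≡ 410 (mod 431)
338^8 ≡ 410^2 = 168100 ≡ 10 (mod 431)
338^16 ≡ 10^2 = 100 (mod 431)
338^32 ≡ 100^2 = 10000 ≡ 87 (mod 431)
338^64 ≡ 87^2 = 7569 ≡ 242 (mod 431)
338^128 ≡ 242^2 = 58564 ≡ 379 (mod 431)
338^203 = 338^128 * 338^64 * 338^8 * 338^2 * 338^1 ≡ 379 * 242 * 10 * 29 * 338 (mod 431).
Accumulate the product:
379 * 242 = 91718 ≡ 346
346 * 10 = 3460 ≡ 12
12 * 29 = 348
348 * 338 = 117624 ≡ 392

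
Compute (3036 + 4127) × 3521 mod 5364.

3036 + 4127 = 7163 ≡ 1799 (mod 5364)
1799 × 3521 = 6334279 ≡ 4759 (mod 5364)

4759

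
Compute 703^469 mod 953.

269

469 in binary is 111010101, i.e. 469 = 256 + 128 + 64 + 16 + 4 + 1.
703^1 ≡ 703 (mod 953)
703^2 ≡ 703^2 = 494209 ≡ 555 (mod 953)
703^4 ≡ 555^2 = 308025 ≡ 206 (mod 953)
703^8 ≡ 206^2 = 42436 ≡ 504 (mod 953)
703^16 ≡ 504^2 = 254016 ≡ 518 (mod 953)
703^32 ≡ 518^2 = 268324 ≡ 531 (mod 953)
703^64 ≡ 531^2 = 281961 ≡ 826 (mod 953)
703^128 ≡ 826^2 = 682276 ≡ 881 (mod 953)
703^256 ≡ 881^2 = 776161 ≡ 419 (mod 953)
703^469 = 703^256 × 703^128 × 703^64 × 703^16 × 703^4 × 703^1 ≡ 419 × 881 × 826 × 518 × 206 × 703 (mod 953).
Accumulate the product:
419 × 881 = 369139 ≡ 328
328 × 826 = 270928 ≡ 276
276 × 518 = 142968 ≡ 18
18 × 206 = 3708 ≡ 849
849 × 703 = 596847 ≡ 269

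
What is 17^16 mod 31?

Using repeated squaring:
17^1 ≡ 17 (mod 31)
17^2 ≡ 17^2 = 289 ≡ 10 (mod 31)
17^4 ≡ 10^2 = 100 ≡ 7 (mod 31)
17^8 ≡ 7^2 = 49 ≡ 18 (mod 31)
17^16 ≡ 18^2 = 324 ≡ 14 (mod 31)
So 17^16 ≡ 14 (mod 31).

14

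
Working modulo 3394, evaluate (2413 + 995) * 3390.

3338

2413 + 995 = 3408 ≡ 14 (mod 3394)
14 * 3390 = 47460 ≡ 3338 (mod 3394)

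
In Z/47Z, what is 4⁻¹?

12

Run the extended Euclidean algorithm:
47 = 11×4 + 3
4 = 1×3 + 1
3 = 3×1 + 0
gcd(4, 47) = 1, so the inverse exists.
Back-substitute for 1:
1 = 1×4 − 1×3
  = −1×47 + 12×4
So 4⁻¹ ≡ 12 (mod 47).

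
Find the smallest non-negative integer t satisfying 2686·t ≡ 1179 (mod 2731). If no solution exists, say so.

gcd(2686, 2731) = 1, so a unique solution mod 2731 exists.
2686⁻¹ ≡ 971 (mod 2731).
t ≡ 971·1179 ≡ 520 (mod 2731).

520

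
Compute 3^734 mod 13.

9

3^1 ≡ 3 (mod 13)
3^2 ≡ 3^2 = 9 (mod 13)
3^4 ≡ 9^2 = 81 ≡ 3 (mod 13)
3^8 ≡ 3^2 = 9 (mod 13)
3^16 ≡ 9^2 = 81 ≡ 3 (mod 13)
3^32 ≡ 3^2 = 9 (mod 13)
3^64 ≡ 9^2 = 81 ≡ 3 (mod 13)
3^128 ≡ 3^2 = 9 (mod 13)
3^256 ≡ 9^2 = 81 ≡ 3 (mod 13)
3^512 ≡ 3^2 = 9 (mod 13)
3^734 = 3^512 · 3^128 · 3^64 · 3^16 · 3^8 · 3^4 · 3^2 ≡ 9 · 9 · 3 · 3 · 9 · 3 · 9 (mod 13).
Accumulate the product:
9 · 9 = 81 ≡ 3
3 · 3 = 9
9 · 3 = 27 ≡ 1
1 · 9 = 9
9 · 3 = 27 ≡ 1
1 · 9 = 9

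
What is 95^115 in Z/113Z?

44

Using repeated squaring:
115 in binary is 1110011, i.e. 115 = 64 + 32 + 16 + 2 + 1.
95^1 ≡ 95 (mod 113)
95^2 ≡ 95^2 = 9025 ≡ 98 (mod 113)
95^4 ≡ 98^2 = 9604 ≡ 112 (mod 113)
95^8 ≡ 112^2 = 12544 ≡ 1 (mod 113)
95^16 ≡ 1^2 = 1 (mod 113)
95^32 ≡ 1^2 = 1 (mod 113)
95^64 ≡ 1^2 = 1 (mod 113)
95^115 = 95^64 * 95^32 * 95^16 * 95^2 * 95^1 ≡ 1 * 1 * 1 * 98 * 95 (mod 113).
Accumulate the product:
1 * 1 = 1
1 * 1 = 1
1 * 98 = 98
98 * 95 = 9310 ≡ 44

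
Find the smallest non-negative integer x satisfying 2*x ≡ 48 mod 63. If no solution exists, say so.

gcd(2, 63) = 1, so a unique solution mod 63 exists.
2⁻¹ ≡ 32 (mod 63).
x ≡ 32*48 ≡ 24 (mod 63).

24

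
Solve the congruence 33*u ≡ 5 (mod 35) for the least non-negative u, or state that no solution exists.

15

gcd(33, 35) = 1, so a unique solution mod 35 exists.
33⁻¹ ≡ 17 (mod 35).
u ≡ 17*5 ≡ 15 (mod 35).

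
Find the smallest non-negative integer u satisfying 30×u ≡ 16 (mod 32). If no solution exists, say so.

gcd(30, 32) = 2, and 2 | 16, so solutions exist.
Divide through by 2: 15×u ≡ 8 mod 16.
15⁻¹ ≡ 15 (mod 16).
u ≡ 15×8 ≡ 8 (mod 16).
The smallest non-negative solution is u = 8.

8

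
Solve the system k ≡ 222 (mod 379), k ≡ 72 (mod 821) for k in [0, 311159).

379⁻¹ mod 821: 379×13 ≡ 1 (mod 821), so 379⁻¹ ≡ 13.
k = 222 + 379×((72 − 222)×13 mod 821) = 222 + 379×513 = 194649.

194649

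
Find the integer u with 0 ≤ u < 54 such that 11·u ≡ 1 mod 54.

54 = 4×11 + 10
11 = 1×10 + 1
10 = 10×1 + 0
gcd(11, 54) = 1, so the inverse exists.
Back-substitute for 1:
1 = 1×11 − 1×10
  = −1×54 + 5×11
So 11⁻¹ ≡ 5 (mod 54).

5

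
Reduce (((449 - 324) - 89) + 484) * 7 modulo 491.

203

449 - 324 = 125
125 - 89 = 36
36 + 484 = 520 ≡ 29 (mod 491)
29 * 7 = 203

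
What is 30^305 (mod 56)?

32

By square-and-multiply:
30^1 ≡ 30 (mod 56)
30^2 ≡ 30^2 = 900 ≡ 4 (mod 56)
30^4 ≡ 4^2 = 16 (mod 56)
30^8 ≡ 16^2 = 256 ≡ 32 (mod 56)
30^16 ≡ 32^2 = 1024 ≡ 16 (mod 56)
30^32 ≡ 16^2 = 256 ≡ 32 (mod 56)
30^64 ≡ 32^2 = 1024 ≡ 16 (mod 56)
30^128 ≡ 16^2 = 256 ≡ 32 (mod 56)
30^256 ≡ 32^2 = 1024 ≡ 16 (mod 56)
30^305 = 30^256 · 30^32 · 30^16 · 30^1 ≡ 16 · 32 · 16 · 30 (mod 56).
Accumulate the product:
16 · 32 = 512 ≡ 8
8 · 16 = 128 ≡ 16
16 · 30 = 480 ≡ 32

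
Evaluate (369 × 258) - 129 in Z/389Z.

157

369 × 258 = 95202 ≡ 286 (mod 389)
286 - 129 = 157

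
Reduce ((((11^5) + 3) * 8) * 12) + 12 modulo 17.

2

(11)^5 ≡ 10 (mod 17)
10 + 3 = 13
13 * 8 = 104 ≡ 2 (mod 17)
2 * 12 = 24 ≡ 7 (mod 17)
7 + 12 = 19 ≡ 2 (mod 17)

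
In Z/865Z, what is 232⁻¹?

563

By the extended Euclidean algorithm:
865 = 3*232 + 169
232 = 1*169 + 63
169 = 2*63 + 43
63 = 1*43 + 20
43 = 2*20 + 3
20 = 6*3 + 2
3 = 1*2 + 1
2 = 2*1 + 0
gcd(232, 865) = 1, so the inverse exists.
Back-substitute for 1:
1 = 1*3 − 1*2
  = −1*20 + 7*3
  = 7*43 − 15*20
  = −15*63 + 22*43
  = 22*169 − 59*63
  = −59*232 + 81*169
  = 81*865 − 302*232
So 232⁻¹ ≡ −302 ≡ 563 (mod 865).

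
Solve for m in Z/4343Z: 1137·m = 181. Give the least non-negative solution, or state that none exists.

2800

gcd(1137, 4343) = 1, so a unique solution mod 4343 exists.
1137⁻¹ ≡ 2055 (mod 4343).
m ≡ 2055·181 ≡ 2800 (mod 4343).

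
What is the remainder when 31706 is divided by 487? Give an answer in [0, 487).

31706 = 65×487 + 51, so 31706 ≡ 51 (mod 487).

51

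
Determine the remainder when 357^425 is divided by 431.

145

425 in binary is 110101001, i.e. 425 = 256 + 128 + 32 + 8 + 1.
357^1 ≡ 357 (mod 431)
357^2 ≡ 357^2 = 127449 ≡ 304 (mod 431)
357^4 ≡ 304^2 = 92416 ≡ 182 (mod 431)
357^8 ≡ 182^2 = 33124 ≡ 368 (mod 431)
357^16 ≡ 368^2 = 135424 ≡ 90 (mod 431)
357^32 ≡ 90^2 = 8100 ≡ 342 (mod 431)
357^64 ≡ 342^2 = 116964 ≡ 163 (mod 431)
357^128 ≡ 163^2 = 26569 ≡ 278 (mod 431)
357^256 ≡ 278^2 = 77284 ≡ 135 (mod 431)
357^425 = 357^256 * 357^128 * 357^32 * 357^8 * 357^1 ≡ 135 * 278 * 342 * 368 * 357 (mod 431).
Accumulate the product:
135 * 278 = 37530 ≡ 33
33 * 342 = 11286 ≡ 80
80 * 368 = 29440 ≡ 132
132 * 357 = 47124 ≡ 145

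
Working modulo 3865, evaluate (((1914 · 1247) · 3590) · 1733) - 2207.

2473

1914 · 1247 = 2386758 ≡ 2053 (mod 3865)
2053 · 3590 = 7370270 ≡ 3580 (mod 3865)
3580 · 1733 = 6204140 ≡ 815 (mod 3865)
815 - 2207 = -1392 ≡ 2473 (mod 3865)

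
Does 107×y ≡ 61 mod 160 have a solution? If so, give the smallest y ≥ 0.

23

gcd(107, 160) = 1, so a unique solution mod 160 exists.
107⁻¹ ≡ 3 (mod 160).
y ≡ 3×61 ≡ 23 (mod 160).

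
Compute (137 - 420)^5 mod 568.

285

137 - 420 = -283 ≡ 285 (mod 568)
(285)^5 ≡ 285 (mod 568)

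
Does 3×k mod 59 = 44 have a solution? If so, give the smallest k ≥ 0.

54

gcd(3, 59) = 1, so a unique solution mod 59 exists.
3⁻¹ ≡ 20 (mod 59).
k ≡ 20×44 ≡ 54 (mod 59).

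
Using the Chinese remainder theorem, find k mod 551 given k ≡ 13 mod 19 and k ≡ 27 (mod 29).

19⁻¹ mod 29: 19×26 ≡ 1 (mod 29), so 19⁻¹ ≡ 26.
k = 13 + 19×((27 − 13)×26 mod 29) = 13 + 19×16 = 317.

317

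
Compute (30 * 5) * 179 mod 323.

41

30 * 5 = 150
150 * 179 = 26850 ≡ 41 (mod 323)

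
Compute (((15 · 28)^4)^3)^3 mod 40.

0

15 · 28 = 420 ≡ 20 (mod 40)
(20)^4 ≡ 0 (mod 40)
(0)^3 ≡ 0 (mod 40)
(0)^3 ≡ 0 (mod 40)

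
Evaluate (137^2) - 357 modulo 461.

(137)^2 ≡ 329 (mod 461)
329 - 357 = -28 ≡ 433 (mod 461)

433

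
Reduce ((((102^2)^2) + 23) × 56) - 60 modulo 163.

144

(102)^2 ≡ 135 (mod 163)
(135)^2 ≡ 132 (mod 163)
132 + 23 = 155
155 × 56 = 8680 ≡ 41 (mod 163)
41 - 60 = -19 ≡ 144 (mod 163)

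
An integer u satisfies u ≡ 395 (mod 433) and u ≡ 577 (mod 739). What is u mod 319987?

152811

433⁻¹ mod 739: 433*611 ≡ 1 (mod 739), so 433⁻¹ ≡ 611.
u = 395 + 433*((577 − 395)*611 mod 739) = 395 + 433*352 = 152811.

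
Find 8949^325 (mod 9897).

By square-and-multiply:
325 in binary is 101000101, i.e. 325 = 256 + 64 + 4 + 1.
8949^1 ≡ 8949 (mod 9897)
8949^2 ≡ 8949^2 = 80084601 ≡ 7974 (mod 9897)
8949^4 ≡ 7974^2 = 63584676 ≡ 6348 (mod 9897)
8949^8 ≡ 6348^2 = 40297104 ≡ 6417 (mod 9897)
8949^16 ≡ 6417^2 = 41177889 ≡ 6369 (mod 9897)
8949^32 ≡ 6369^2 = 40564161 ≡ 6255 (mod 9897)
8949^64 ≡ 6255^2 = 39125025 ≡ 2184 (mod 9897)
8949^128 ≡ 2184^2 = 4769856 ≡ 9399 (mod 9897)
8949^256 ≡ 9399^2 = 88341201 ≡ 579 (mod 9897)
8949^325 = 8949^256 · 8949^64 · 8949^4 · 8949^1 ≡ 579 · 2184 · 6348 · 8949 (mod 9897).
Accumulate the product:
579 · 2184 = 1264536 ≡ 7617
7617 · 6348 = 48352716 ≡ 5871
5871 · 8949 = 52539579 ≡ 6303

6303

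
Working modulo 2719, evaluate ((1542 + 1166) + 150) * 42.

1542 + 1166 = 2708
2708 + 150 = 2858 ≡ 139 (mod 2719)
139 * 42 = 5838 ≡ 400 (mod 2719)

400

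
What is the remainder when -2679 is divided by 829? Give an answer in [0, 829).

-2679 = -4*829 + 637, so -2679 ≡ 637 (mod 829).

637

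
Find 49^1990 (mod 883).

1990 in binary is 11111000110, i.e. 1990 = 1024 + 512 + 256 + 128 + 64 + 4 + 2.
49^1 ≡ 49 (mod 883)
49^2 ≡ 49^2 = 2401 ≡ 635 (mod 883)
49^4 ≡ 635^2 = 403225 ≡ 577 (mod 883)
49^8 ≡ 577^2 = 332929 ≡ 38 (mod 883)
49^16 ≡ 38^2 = 1444 ≡ 561 (mod 883)
49^32 ≡ 561^2 = 314721 ≡ 373 (mod 883)
49^64 ≡ 373^2 = 139129 ≡ 498 (mod 883)
49^128 ≡ 498^2 = 248004 ≡ 764 (mod 883)
49^256 ≡ 764^2 = 583696 ≡ 33 (mod 883)
49^512 ≡ 33^2 = 1089 ≡ 206 (mod 883)
49^1024 ≡ 206^2 = 42436 ≡ 52 (mod 883)
49^1990 = 49^1024 · 49^512 · 49^256 · 49^128 · 49^64 · 49^4 · 49^2 ≡ 52 · 206 · 33 · 764 · 498 · 577 · 635 (mod 883).
Accumulate the product:
52 · 206 = 10712 ≡ 116
116 · 33 = 3828 ≡ 296
296 · 764 = 226144 ≡ 96
96 · 498 = 47808 ≡ 126
126 · 577 = 72702 ≡ 296
296 · 635 = 187960 ≡ 764

764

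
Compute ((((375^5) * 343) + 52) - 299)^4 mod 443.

(375)^5 ≡ 406 (mod 443)
406 * 343 = 139258 ≡ 156 (mod 443)
156 + 52 = 208
208 - 299 = -91 ≡ 352 (mod 443)
(352)^4 ≡ 333 (mod 443)

333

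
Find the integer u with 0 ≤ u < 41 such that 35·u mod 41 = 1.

34

By the extended Euclidean algorithm:
41 = 1*35 + 6
35 = 5*6 + 5
6 = 1*5 + 1
5 = 5*1 + 0
gcd(35, 41) = 1, so the inverse exists.
Bézout: 1 = 6*41 − 7*35.
So 35⁻¹ ≡ −7 ≡ 34 (mod 41).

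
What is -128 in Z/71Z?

14

-128 = -2×71 + 14, so -128 ≡ 14 (mod 71).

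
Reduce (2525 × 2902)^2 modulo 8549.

2525 × 2902 = 7327550 ≡ 1057 (mod 8549)
(1057)^2 ≡ 5879 (mod 8549)

5879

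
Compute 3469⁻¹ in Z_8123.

850

By the extended Euclidean algorithm:
8123 = 2×3469 + 1185
3469 = 2×1185 + 1099
1185 = 1×1099 + 86
1099 = 12×86 + 67
86 = 1×67 + 19
67 = 3×19 + 10
19 = 1×10 + 9
10 = 1×9 + 1
9 = 9×1 + 0
gcd(3469, 8123) = 1, so the inverse exists.
Back-substitute for 1:
1 = 1×10 − 1×9
  = −1×19 + 2×10
  = 2×67 − 7×19
  = −7×86 + 9×67
  = 9×1099 − 115×86
  = −115×1185 + 124×1099
  = 124×3469 − 363×1185
  = −363×8123 + 850×3469
So 3469⁻¹ ≡ 850 (mod 8123).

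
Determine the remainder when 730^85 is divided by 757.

Using repeated squaring:
85 in binary is 1010101, i.e. 85 = 64 + 16 + 4 + 1.
730^1 ≡ 730 (mod 757)
730^2 ≡ 730^2 = 532900 ≡ 729 (mod 757)
730^4 ≡ 729^2 = 531441 ≡ 27 (mod 757)
730^8 ≡ 27^2 = 729 (mod 757)
730^16 ≡ 729^2 = 531441 ≡ 27 (mod 757)
730^32 ≡ 27^2 = 729 (mod 757)
730^64 ≡ 729^2 = 531441 ≡ 27 (mod 757)
730^85 = 730^64 · 730^16 · 730^4 · 730^1 ≡ 27 · 27 · 27 · 730 (mod 757).
Accumulate the product:
27 · 27 = 729
729 · 27 = 19683 ≡ 1
1 · 730 = 730

730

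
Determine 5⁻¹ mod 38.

By the extended Euclidean algorithm:
38 = 7*5 + 3
5 = 1*3 + 2
3 = 1*2 + 1
2 = 2*1 + 0
gcd(5, 38) = 1, so the inverse exists.
Bézout: 1 = 2*38 − 15*5.
So 5⁻¹ ≡ −15 ≡ 23 (mod 38).

23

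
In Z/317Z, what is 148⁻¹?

15

317 = 2×148 + 21
148 = 7×21 + 1
21 = 21×1 + 0
gcd(148, 317) = 1, so the inverse exists.
Back-substitute for 1:
1 = 1×148 − 7×21
  = −7×317 + 15×148
So 148⁻¹ ≡ 15 (mod 317).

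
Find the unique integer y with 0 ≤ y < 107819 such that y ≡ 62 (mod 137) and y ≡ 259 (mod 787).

63219

137⁻¹ mod 787: 137·270 ≡ 1 (mod 787), so 137⁻¹ ≡ 270.
y = 62 + 137·((259 − 62)·270 mod 787) = 62 + 137·461 = 63219.
Check: 63219 mod 137 = 62, 63219 mod 787 = 259. ✓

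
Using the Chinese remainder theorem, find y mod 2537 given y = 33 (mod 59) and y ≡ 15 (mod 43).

59⁻¹ mod 43: 59·35 ≡ 1 (mod 43), so 59⁻¹ ≡ 35.
y = 33 + 59·((15 − 33)·35 mod 43) = 33 + 59·15 = 918.
Check: 918 mod 59 = 33, 918 mod 43 = 15. ✓

918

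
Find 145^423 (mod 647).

145^1 ≡ 145 (mod 647)
145^2 ≡ 145^2 = 21025 ≡ 321 (mod 647)
145^4 ≡ 321^2 = 103041 ≡ 168 (mod 647)
145^8 ≡ 168^2 = 28224 ≡ 403 (mod 647)
145^16 ≡ 403^2 = 162409 ≡ 12 (mod 647)
145^32 ≡ 12^2 = 144 (mod 647)
145^64 ≡ 144^2 = 20736 ≡ 32 (mod 647)
145^128 ≡ 32^2 = 1024 ≡ 377 (mod 647)
145^256 ≡ 377^2 = 142129 ≡ 436 (mod 647)
145^423 = 145^256 · 145^128 · 145^32 · 145^4 · 145^2 · 145^1 ≡ 436 · 377 · 144 · 168 · 321 · 145 (mod 647).
Accumulate the product:
436 · 377 = 164372 ≡ 34
34 · 144 = 4896 ≡ 367
367 · 168 = 61656 ≡ 191
191 · 321 = 61311 ≡ 493
493 · 145 = 71485 ≡ 315

315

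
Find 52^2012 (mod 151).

39

Using repeated squaring:
52^1 ≡ 52 (mod 151)
52^2 ≡ 52^2 = 2704 ≡ 137 (mod 151)
52^4 ≡ 137^2 = 18769 ≡ 45 (mod 151)
52^8 ≡ 45^2 = 2025 ≡ 62 (mod 151)
52^16 ≡ 62^2 = 3844 ≡ 69 (mod 151)
52^32 ≡ 69^2 = 4761 ≡ 80 (mod 151)
52^64 ≡ 80^2 = 6400 ≡ 58 (mod 151)
52^128 ≡ 58^2 = 3364 ≡ 42 (mod 151)
52^256 ≡ 42^2 = 1764 ≡ 103 (mod 151)
52^512 ≡ 103^2 = 10609 ≡ 39 (mod 151)
52^1024 ≡ 39^2 = 1521 ≡ 11 (mod 151)
52^2012 = 52^1024 × 52^512 × 52^256 × 52^128 × 52^64 × 52^16 × 52^8 × 52^4 ≡ 11 × 39 × 103 × 42 × 58 × 69 × 62 × 45 (mod 151).
Accumulate the product:
11 × 39 = 429 ≡ 127
127 × 103 = 13081 ≡ 95
95 × 42 = 3990 ≡ 64
64 × 58 = 3712 ≡ 88
88 × 69 = 6072 ≡ 32
32 × 62 = 1984 ≡ 21
21 × 45 = 945 ≡ 39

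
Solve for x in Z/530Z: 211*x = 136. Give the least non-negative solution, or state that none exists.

gcd(211, 530) = 1, so a unique solution mod 530 exists.
211⁻¹ ≡ 211 (mod 530).
x ≡ 211*136 ≡ 76 (mod 530).

76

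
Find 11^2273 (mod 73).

Compute successive squares:
2273 in binary is 100011100001, i.e. 2273 = 2048 + 128 + 64 + 32 + 1.
11^1 ≡ 11 (mod 73)
11^2 ≡ 11^2 = 121 ≡ 48 (mod 73)
11^4 ≡ 48^2 = 2304 ≡ 41 (mod 73)
11^8 ≡ 41^2 = 1681 ≡ 2 (mod 73)
11^16 ≡ 2^2 = 4 (mod 73)
11^32 ≡ 4^2 = 16 (mod 73)
11^64 ≡ 16^2 = 256 ≡ 37 (mod 73)
11^128 ≡ 37^2 = 1369 ≡ 55 (mod 73)
11^256 ≡ 55^2 = 3025 ≡ 32 (mod 73)
11^512 ≡ 32^2 = 1024 ≡ 2 (mod 73)
11^1024 ≡ 2^2 = 4 (mod 73)
11^2048 ≡ 4^2 = 16 (mod 73)
11^2273 = 11^2048 × 11^128 × 11^64 × 11^32 × 11^1 ≡ 16 × 55 × 37 × 16 × 11 (mod 73).
Accumulate the product:
16 × 55 = 880 ≡ 4
4 × 37 = 148 ≡ 2
2 × 16 = 32
32 × 11 = 352 ≡ 60

60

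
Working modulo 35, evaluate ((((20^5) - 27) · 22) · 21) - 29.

(20)^5 ≡ 20 (mod 35)
20 - 27 = -7 ≡ 28 (mod 35)
28 · 22 = 616 ≡ 21 (mod 35)
21 · 21 = 441 ≡ 21 (mod 35)
21 - 29 = -8 ≡ 27 (mod 35)

27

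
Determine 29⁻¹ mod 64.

53

Run the extended Euclidean algorithm:
64 = 2*29 + 6
29 = 4*6 + 5
6 = 1*5 + 1
5 = 5*1 + 0
gcd(29, 64) = 1, so the inverse exists.
Back-substitute for 1:
1 = 1*6 − 1*5
  = −1*29 + 5*6
  = 5*64 − 11*29
So 29⁻¹ ≡ −11 ≡ 53 (mod 64).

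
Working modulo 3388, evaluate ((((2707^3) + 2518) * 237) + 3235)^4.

(2707)^3 ≡ 1343 (mod 3388)
1343 + 2518 = 3861 ≡ 473 (mod 3388)
473 * 237 = 112101 ≡ 297 (mod 3388)
297 + 3235 = 3532 ≡ 144 (mod 3388)
(144)^4 ≡ 452 (mod 3388)

452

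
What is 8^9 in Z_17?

8

By square-and-multiply:
9 in binary is 1001, i.e. 9 = 8 + 1.
8^1 ≡ 8 (mod 17)
8^2 ≡ 8^2 = 64 ≡ 13 (mod 17)
8^4 ≡ 13^2 = 169 ≡ 16 (mod 17)
8^8 ≡ 16^2 = 256 ≡ 1 (mod 17)
8^9 = 8^8 · 8^1 ≡ 1 · 8 (mod 17).
1 · 8 = 8 ≡ 8 (mod 17).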